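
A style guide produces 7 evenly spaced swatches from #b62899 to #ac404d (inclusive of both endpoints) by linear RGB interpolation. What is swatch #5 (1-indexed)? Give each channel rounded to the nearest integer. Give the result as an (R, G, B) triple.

(175, 56, 102)

With 7 swatches and endpoints inclusive, swatch 5 sits at t = (5 − 1)/(7 − 1) = 4/6 ≈ 0.6667.
#b62899 → (182, 40, 153); #ac404d → (172, 64, 77).
R = 182 + 0.6667 × (172 − 182) = 175.333 → 175
G = 40 + 0.6667 × (64 − 40) = 56.001 → 56
B = 153 + 0.6667 × (77 − 153) = 102.331 → 102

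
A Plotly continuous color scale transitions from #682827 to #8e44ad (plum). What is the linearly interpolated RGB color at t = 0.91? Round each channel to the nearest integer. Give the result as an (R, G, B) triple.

(139, 65, 161)

#682827 → (104, 40, 39); #8e44ad → (142, 68, 173).
R = 104 + 0.91 × (142 − 104) = 104 + 0.91 × 38 = 138.58 → 139
G = 40 + 0.91 × (68 − 40) = 40 + 0.91 × 28 = 65.48 → 65
B = 39 + 0.91 × (173 − 39) = 39 + 0.91 × 134 = 160.94 → 161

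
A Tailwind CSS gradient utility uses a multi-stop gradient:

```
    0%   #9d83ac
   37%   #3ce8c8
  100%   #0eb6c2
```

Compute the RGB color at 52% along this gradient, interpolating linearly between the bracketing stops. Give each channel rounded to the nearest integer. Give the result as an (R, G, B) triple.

(49, 220, 199)

52% lies between the 37% and 100% stops, so the local fraction is t = (52 − 37)/(100 − 37) = 15/63 ≈ 0.2381.
#3ce8c8 → (60, 232, 200); #0eb6c2 → (14, 182, 194).
R = 60 + 0.2381 × (14 − 60) = 49.047 → 49
G = 232 + 0.2381 × (182 − 232) = 220.095 → 220
B = 200 + 0.2381 × (194 − 200) = 198.571 → 199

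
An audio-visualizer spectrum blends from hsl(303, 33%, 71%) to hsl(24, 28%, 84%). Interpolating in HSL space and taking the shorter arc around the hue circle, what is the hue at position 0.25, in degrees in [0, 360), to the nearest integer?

Hue: 24 − 303 = -279°, but |-279| > 180 so the shorter arc goes the other way: Δh = -279 + 360 = 81°.
H = 303 + 0.25 × (81) = 323.25 → 323°

323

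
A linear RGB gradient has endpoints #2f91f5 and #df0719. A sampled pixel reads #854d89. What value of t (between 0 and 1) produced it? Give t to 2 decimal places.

0.49

Invert the lerp on the B channel (largest span, 220): t = (137 − 245) / (25 − 245) = -108/-220 = 0.49091.
Check on R: (133 − 47)/(223 − 47) = 0.4886 ✓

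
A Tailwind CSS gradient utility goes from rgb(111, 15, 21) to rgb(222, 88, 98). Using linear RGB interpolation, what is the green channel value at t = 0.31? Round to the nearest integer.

G = 15 + 0.31 × (88 − 15) = 37.63 → 38

38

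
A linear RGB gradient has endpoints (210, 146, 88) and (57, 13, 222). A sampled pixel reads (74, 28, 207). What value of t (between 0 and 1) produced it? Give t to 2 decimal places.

0.89

Invert the lerp on the R channel (largest span, 153): t = (74 − 210) / (57 − 210) = -136/-153 = 0.88889.
Check on G: (28 − 146)/(13 − 146) = 0.8872 ✓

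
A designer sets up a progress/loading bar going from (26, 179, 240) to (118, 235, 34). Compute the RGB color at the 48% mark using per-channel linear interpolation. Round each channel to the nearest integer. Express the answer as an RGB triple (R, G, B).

(70, 206, 141)

48% corresponds to t = 0.48.
R = 26 + 0.48 × (118 − 26) = 26 + 0.48 × 92 = 70.16 → 70
G = 179 + 0.48 × (235 − 179) = 179 + 0.48 × 56 = 205.88 → 206
B = 240 + 0.48 × (34 − 240) = 240 + 0.48 × -206 = 141.12 → 141
So the blended color is (70, 206, 141), about #46ce8d.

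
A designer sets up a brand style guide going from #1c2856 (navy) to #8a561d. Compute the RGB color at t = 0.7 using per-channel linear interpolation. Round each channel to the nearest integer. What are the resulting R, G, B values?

(105, 72, 46)

#1c2856 → (28, 40, 86); #8a561d → (138, 86, 29).
R = 28 + 0.7 × (138 − 28) = 28 + 0.7 × 110 = 105 → 105
G = 40 + 0.7 × (86 − 40) = 40 + 0.7 × 46 = 72.2 → 72
B = 86 + 0.7 × (29 − 86) = 86 + 0.7 × -57 = 46.1 → 46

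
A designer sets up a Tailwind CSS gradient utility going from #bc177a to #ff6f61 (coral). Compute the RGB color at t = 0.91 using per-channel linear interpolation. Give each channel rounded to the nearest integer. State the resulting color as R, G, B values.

#bc177a → (188, 23, 122); #ff6f61 → (255, 111, 97).
R = 188 + 0.91 × (255 − 188) = 188 + 0.91 × 67 = 248.97 → 249
G = 23 + 0.91 × (111 − 23) = 23 + 0.91 × 88 = 103.08 → 103
B = 122 + 0.91 × (97 − 122) = 122 + 0.91 × -25 = 99.25 → 99

(249, 103, 99)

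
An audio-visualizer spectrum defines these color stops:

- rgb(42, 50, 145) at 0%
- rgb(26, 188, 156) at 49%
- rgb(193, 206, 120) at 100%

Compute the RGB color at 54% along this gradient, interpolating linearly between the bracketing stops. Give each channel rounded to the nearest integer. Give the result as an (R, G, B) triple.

54% lies between the 49% and 100% stops, so the local fraction is t = (54 − 49)/(100 − 49) = 5/51 ≈ 0.098.
R = 26 + 0.098 × (193 − 26) = 42.366 → 42
G = 188 + 0.098 × (206 − 188) = 189.764 → 190
B = 156 + 0.098 × (120 − 156) = 152.472 → 152

(42, 190, 152)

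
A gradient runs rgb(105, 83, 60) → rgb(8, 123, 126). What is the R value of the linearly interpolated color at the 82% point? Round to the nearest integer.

25

R = 105 + 0.82 × (8 − 105) = 25.46 → 25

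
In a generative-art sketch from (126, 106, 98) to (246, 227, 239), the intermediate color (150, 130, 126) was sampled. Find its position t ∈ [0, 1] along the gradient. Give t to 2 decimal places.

Invert the lerp on the B channel (largest span, 141): t = (126 − 98) / (239 − 98) = 28/141 = 0.19858.
Check on R: (150 − 126)/(246 − 126) = 0.2 ✓

0.20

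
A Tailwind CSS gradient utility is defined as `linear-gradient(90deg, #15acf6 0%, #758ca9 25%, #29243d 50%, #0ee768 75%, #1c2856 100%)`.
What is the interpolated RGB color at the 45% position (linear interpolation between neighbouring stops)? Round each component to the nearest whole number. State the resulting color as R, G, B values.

45% lies between the 25% and 50% stops, so the local fraction is t = (45 − 25)/(50 − 25) = 20/25 ≈ 0.8.
#758ca9 → (117, 140, 169); #29243d → (41, 36, 61).
R = 117 + 0.8 × (41 − 117) = 56.2 → 56
G = 140 + 0.8 × (36 − 140) = 56.8 → 57
B = 169 + 0.8 × (61 − 169) = 82.6 → 83

(56, 57, 83)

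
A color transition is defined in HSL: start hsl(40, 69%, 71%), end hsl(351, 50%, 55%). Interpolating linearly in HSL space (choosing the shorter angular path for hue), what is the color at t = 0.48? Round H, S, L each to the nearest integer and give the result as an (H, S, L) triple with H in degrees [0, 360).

(16, 60, 63)

Hue: 351 − 40 = 311°, but |311| > 180 so the shorter arc goes the other way: Δh = 311 − 360 = -49°.
H = 40 + 0.48 × (-49) = 16.48 → 16°
S = 69 + 0.48 × (50 − 69) = 59.88 → 60%
L = 71 + 0.48 × (55 − 71) = 63.32 → 63%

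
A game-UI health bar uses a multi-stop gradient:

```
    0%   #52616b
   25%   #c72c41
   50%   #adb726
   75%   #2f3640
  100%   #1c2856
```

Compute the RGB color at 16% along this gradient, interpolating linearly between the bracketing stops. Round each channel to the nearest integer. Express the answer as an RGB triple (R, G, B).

16% lies between the 0% and 25% stops, so the local fraction is t = (16 − 0)/(25 − 0) = 16/25 ≈ 0.64.
#52616b → (82, 97, 107); #c72c41 → (199, 44, 65).
R = 82 + 0.64 × (199 − 82) = 156.88 → 157
G = 97 + 0.64 × (44 − 97) = 63.08 → 63
B = 107 + 0.64 × (65 − 107) = 80.12 → 80

(157, 63, 80)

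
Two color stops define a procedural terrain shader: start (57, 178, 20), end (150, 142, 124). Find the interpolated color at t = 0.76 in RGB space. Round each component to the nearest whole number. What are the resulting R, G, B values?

(128, 151, 99)

R = 57 + 0.76 × (150 − 57) = 57 + 0.76 × 93 = 127.68 → 128
G = 178 + 0.76 × (142 − 178) = 178 + 0.76 × -36 = 150.64 → 151
B = 20 + 0.76 × (124 − 20) = 20 + 0.76 × 104 = 99.04 → 99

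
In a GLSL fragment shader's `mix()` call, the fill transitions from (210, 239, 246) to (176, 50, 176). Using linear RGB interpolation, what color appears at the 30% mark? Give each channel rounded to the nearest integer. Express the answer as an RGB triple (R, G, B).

30% corresponds to t = 0.3.
R = 210 + 0.3 × (176 − 210) = 210 + 0.3 × -34 = 199.8 → 200
G = 239 + 0.3 × (50 − 239) = 239 + 0.3 × -189 = 182.3 → 182
B = 246 + 0.3 × (176 − 246) = 246 + 0.3 × -70 = 225 → 225
So the blended color is (200, 182, 225), about #c8b6e1.

(200, 182, 225)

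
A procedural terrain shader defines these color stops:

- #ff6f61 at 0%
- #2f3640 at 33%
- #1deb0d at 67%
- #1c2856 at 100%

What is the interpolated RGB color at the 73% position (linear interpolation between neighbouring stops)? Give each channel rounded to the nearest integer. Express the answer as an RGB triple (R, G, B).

73% lies between the 67% and 100% stops, so the local fraction is t = (73 − 67)/(100 − 67) = 6/33 ≈ 0.1818.
#1deb0d → (29, 235, 13); #1c2856 → (28, 40, 86).
R = 29 + 0.1818 × (28 − 29) = 28.818 → 29
G = 235 + 0.1818 × (40 − 235) = 199.549 → 200
B = 13 + 0.1818 × (86 − 13) = 26.271 → 26

(29, 200, 26)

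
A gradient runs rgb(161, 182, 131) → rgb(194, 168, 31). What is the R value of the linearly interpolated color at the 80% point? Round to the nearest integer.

R = 161 + 0.8 × (194 − 161) = 187.4 → 187

187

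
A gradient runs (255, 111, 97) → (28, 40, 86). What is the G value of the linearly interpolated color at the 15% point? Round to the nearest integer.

100

G = 111 + 0.15 × (40 − 111) = 100.35 → 100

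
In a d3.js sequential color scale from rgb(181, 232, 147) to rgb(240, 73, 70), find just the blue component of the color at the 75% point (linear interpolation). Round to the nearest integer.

89

B = 147 + 0.75 × (70 − 147) = 89.25 → 89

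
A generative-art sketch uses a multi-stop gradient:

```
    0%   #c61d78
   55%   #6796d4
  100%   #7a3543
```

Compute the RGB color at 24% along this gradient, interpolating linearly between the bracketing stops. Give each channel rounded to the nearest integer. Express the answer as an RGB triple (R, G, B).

(157, 82, 160)

24% lies between the 0% and 55% stops, so the local fraction is t = (24 − 0)/(55 − 0) = 24/55 ≈ 0.4364.
#c61d78 → (198, 29, 120); #6796d4 → (103, 150, 212).
R = 198 + 0.4364 × (103 − 198) = 156.542 → 157
G = 29 + 0.4364 × (150 − 29) = 81.804 → 82
B = 120 + 0.4364 × (212 − 120) = 160.149 → 160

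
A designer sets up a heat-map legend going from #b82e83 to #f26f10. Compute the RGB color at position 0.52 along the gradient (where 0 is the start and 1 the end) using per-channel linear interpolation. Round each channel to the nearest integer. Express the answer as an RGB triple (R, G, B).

(214, 80, 71)

#b82e83 → (184, 46, 131); #f26f10 → (242, 111, 16).
R = 184 + 0.52 × (242 − 184) = 184 + 0.52 × 58 = 214.16 → 214
G = 46 + 0.52 × (111 − 46) = 46 + 0.52 × 65 = 79.8 → 80
B = 131 + 0.52 × (16 − 131) = 131 + 0.52 × -115 = 71.2 → 71
So the blended color is (214, 80, 71), about #d65047.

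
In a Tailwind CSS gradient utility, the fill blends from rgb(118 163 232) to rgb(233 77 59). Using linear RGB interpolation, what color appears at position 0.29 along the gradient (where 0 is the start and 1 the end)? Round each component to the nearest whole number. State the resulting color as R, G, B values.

(151, 138, 182)

R = 118 + 0.29 × (233 − 118) = 118 + 0.29 × 115 = 151.35 → 151
G = 163 + 0.29 × (77 − 163) = 163 + 0.29 × -86 = 138.06 → 138
B = 232 + 0.29 × (59 − 232) = 232 + 0.29 × -173 = 181.83 → 182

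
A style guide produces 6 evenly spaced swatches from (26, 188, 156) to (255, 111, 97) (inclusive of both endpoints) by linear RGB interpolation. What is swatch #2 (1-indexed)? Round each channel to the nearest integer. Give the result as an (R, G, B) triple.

(72, 173, 144)

With 6 swatches and endpoints inclusive, swatch 2 sits at t = (2 − 1)/(6 − 1) = 1/5 ≈ 0.2.
R = 26 + 0.2 × (255 − 26) = 71.8 → 72
G = 188 + 0.2 × (111 − 188) = 172.6 → 173
B = 156 + 0.2 × (97 − 156) = 144.2 → 144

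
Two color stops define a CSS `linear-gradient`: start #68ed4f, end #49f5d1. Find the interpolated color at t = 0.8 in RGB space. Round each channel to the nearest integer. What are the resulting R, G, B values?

(79, 243, 183)

#68ed4f → (104, 237, 79); #49f5d1 → (73, 245, 209).
R = 104 + 0.8 × (73 − 104) = 104 + 0.8 × -31 = 79.2 → 79
G = 237 + 0.8 × (245 − 237) = 237 + 0.8 × 8 = 243.4 → 243
B = 79 + 0.8 × (209 − 79) = 79 + 0.8 × 130 = 183 → 183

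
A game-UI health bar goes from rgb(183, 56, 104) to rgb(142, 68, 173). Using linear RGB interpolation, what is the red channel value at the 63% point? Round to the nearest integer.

R = 183 + 0.63 × (142 − 183) = 157.17 → 157

157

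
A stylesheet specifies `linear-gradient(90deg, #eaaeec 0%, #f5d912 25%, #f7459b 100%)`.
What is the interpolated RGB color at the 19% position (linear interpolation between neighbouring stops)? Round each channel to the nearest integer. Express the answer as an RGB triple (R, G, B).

(242, 207, 70)

19% lies between the 0% and 25% stops, so the local fraction is t = (19 − 0)/(25 − 0) = 19/25 ≈ 0.76.
#eaaeec → (234, 174, 236); #f5d912 → (245, 217, 18).
R = 234 + 0.76 × (245 − 234) = 242.36 → 242
G = 174 + 0.76 × (217 − 174) = 206.68 → 207
B = 236 + 0.76 × (18 − 236) = 70.32 → 70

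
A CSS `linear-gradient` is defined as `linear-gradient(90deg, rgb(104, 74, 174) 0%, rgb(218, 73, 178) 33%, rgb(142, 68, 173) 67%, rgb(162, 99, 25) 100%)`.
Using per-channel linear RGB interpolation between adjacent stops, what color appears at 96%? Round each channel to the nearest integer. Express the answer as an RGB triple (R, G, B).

96% lies between the 67% and 100% stops, so the local fraction is t = (96 − 67)/(100 − 67) = 29/33 ≈ 0.8788.
R = 142 + 0.8788 × (162 − 142) = 159.576 → 160
G = 68 + 0.8788 × (99 − 68) = 95.243 → 95
B = 173 + 0.8788 × (25 − 173) = 42.938 → 43

(160, 95, 43)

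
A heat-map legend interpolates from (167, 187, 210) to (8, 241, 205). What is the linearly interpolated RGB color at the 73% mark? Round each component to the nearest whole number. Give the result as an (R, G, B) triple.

(51, 226, 206)

73% corresponds to t = 0.73.
R = 167 + 0.73 × (8 − 167) = 167 + 0.73 × -159 = 50.93 → 51
G = 187 + 0.73 × (241 − 187) = 187 + 0.73 × 54 = 226.42 → 226
B = 210 + 0.73 × (205 − 210) = 210 + 0.73 × -5 = 206.35 → 206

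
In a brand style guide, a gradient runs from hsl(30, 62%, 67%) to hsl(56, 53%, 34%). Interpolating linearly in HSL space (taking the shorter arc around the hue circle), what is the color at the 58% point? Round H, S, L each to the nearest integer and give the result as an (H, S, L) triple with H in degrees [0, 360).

(45, 57, 48)

Hue arc: Δh = 56 − 30 = 26° (|Δh| ≤ 180, already the shorter path).
H = 30 + 0.58 × (26) = 45.08 → 45°
S = 62 + 0.58 × (53 − 62) = 56.78 → 57%
L = 67 + 0.58 × (34 − 67) = 47.86 → 48%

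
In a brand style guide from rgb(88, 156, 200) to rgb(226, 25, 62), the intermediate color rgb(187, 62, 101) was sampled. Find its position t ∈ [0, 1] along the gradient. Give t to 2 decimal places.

Invert the lerp on the R channel (largest span, 138): t = (187 − 88) / (226 − 88) = 99/138 = 0.71739.
Check on G: (62 − 156)/(25 − 156) = 0.7176 ✓

0.72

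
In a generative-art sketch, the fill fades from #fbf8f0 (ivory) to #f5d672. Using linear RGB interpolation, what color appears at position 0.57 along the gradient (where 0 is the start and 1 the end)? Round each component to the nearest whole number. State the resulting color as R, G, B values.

#fbf8f0 → (251, 248, 240); #f5d672 → (245, 214, 114).
R = 251 + 0.57 × (245 − 251) = 251 + 0.57 × -6 = 247.58 → 248
G = 248 + 0.57 × (214 − 248) = 248 + 0.57 × -34 = 228.62 → 229
B = 240 + 0.57 × (114 − 240) = 240 + 0.57 × -126 = 168.18 → 168

(248, 229, 168)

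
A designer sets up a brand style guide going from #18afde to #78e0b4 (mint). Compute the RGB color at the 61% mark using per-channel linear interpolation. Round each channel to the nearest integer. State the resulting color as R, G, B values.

(83, 205, 196)

#18afde → (24, 175, 222); #78e0b4 → (120, 224, 180).
61% corresponds to t = 0.61.
R = 24 + 0.61 × (120 − 24) = 24 + 0.61 × 96 = 82.56 → 83
G = 175 + 0.61 × (224 − 175) = 175 + 0.61 × 49 = 204.89 → 205
B = 222 + 0.61 × (180 − 222) = 222 + 0.61 × -42 = 196.38 → 196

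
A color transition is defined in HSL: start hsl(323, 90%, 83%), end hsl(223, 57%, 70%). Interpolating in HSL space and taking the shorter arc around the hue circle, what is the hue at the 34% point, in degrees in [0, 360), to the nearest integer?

289

Hue arc: Δh = 223 − 323 = -100° (|Δh| ≤ 180, already the shorter path).
H = 323 + 0.34 × (-100) = 289 → 289°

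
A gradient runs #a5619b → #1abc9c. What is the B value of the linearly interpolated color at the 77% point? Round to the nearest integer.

B₁ = 155 (from #a5619b), B₂ = 156 (from #1abc9c).
B = 155 + 0.77 × (156 − 155) = 155.77 → 156

156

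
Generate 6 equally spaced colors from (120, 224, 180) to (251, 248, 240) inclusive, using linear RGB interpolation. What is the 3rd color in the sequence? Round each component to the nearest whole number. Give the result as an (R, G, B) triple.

With 6 swatches and endpoints inclusive, swatch 3 sits at t = (3 − 1)/(6 − 1) = 2/5 ≈ 0.4.
R = 120 + 0.4 × (251 − 120) = 172.4 → 172
G = 224 + 0.4 × (248 − 224) = 233.6 → 234
B = 180 + 0.4 × (240 − 180) = 204 → 204

(172, 234, 204)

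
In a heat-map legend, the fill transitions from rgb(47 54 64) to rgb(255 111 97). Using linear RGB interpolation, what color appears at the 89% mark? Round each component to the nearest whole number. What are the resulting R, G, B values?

(232, 105, 93)

89% corresponds to t = 0.89.
R = 47 + 0.89 × (255 − 47) = 47 + 0.89 × 208 = 232.12 → 232
G = 54 + 0.89 × (111 − 54) = 54 + 0.89 × 57 = 104.73 → 105
B = 64 + 0.89 × (97 − 64) = 64 + 0.89 × 33 = 93.37 → 93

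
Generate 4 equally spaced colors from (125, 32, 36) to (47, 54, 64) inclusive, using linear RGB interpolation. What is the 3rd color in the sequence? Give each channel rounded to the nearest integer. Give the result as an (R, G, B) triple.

(73, 47, 55)

With 4 swatches and endpoints inclusive, swatch 3 sits at t = (3 − 1)/(4 − 1) = 2/3 ≈ 0.6667.
R = 125 + 0.6667 × (47 − 125) = 72.997 → 73
G = 32 + 0.6667 × (54 − 32) = 46.667 → 47
B = 36 + 0.6667 × (64 − 36) = 54.668 → 55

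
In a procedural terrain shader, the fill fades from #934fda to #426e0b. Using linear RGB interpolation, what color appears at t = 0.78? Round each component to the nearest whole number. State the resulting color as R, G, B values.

(84, 103, 57)

#934fda → (147, 79, 218); #426e0b → (66, 110, 11).
R = 147 + 0.78 × (66 − 147) = 147 + 0.78 × -81 = 83.82 → 84
G = 79 + 0.78 × (110 − 79) = 79 + 0.78 × 31 = 103.18 → 103
B = 218 + 0.78 × (11 − 218) = 218 + 0.78 × -207 = 56.54 → 57
So the blended color is (84, 103, 57), about #546739.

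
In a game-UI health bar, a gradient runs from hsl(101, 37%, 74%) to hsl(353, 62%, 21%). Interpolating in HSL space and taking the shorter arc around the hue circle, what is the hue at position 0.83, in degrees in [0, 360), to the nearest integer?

Hue: 353 − 101 = 252°, but |252| > 180 so the shorter arc goes the other way: Δh = 252 − 360 = -108°.
H = 101 + 0.83 × (-108) = 11.36 → 11°

11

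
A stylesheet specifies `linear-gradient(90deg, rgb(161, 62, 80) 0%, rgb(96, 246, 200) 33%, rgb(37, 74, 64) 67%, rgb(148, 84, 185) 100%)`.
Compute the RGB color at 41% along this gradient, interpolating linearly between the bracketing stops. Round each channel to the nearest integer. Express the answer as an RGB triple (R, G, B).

(82, 206, 168)

41% lies between the 33% and 67% stops, so the local fraction is t = (41 − 33)/(67 − 33) = 8/34 ≈ 0.2353.
R = 96 + 0.2353 × (37 − 96) = 82.117 → 82
G = 246 + 0.2353 × (74 − 246) = 205.528 → 206
B = 200 + 0.2353 × (64 − 200) = 167.999 → 168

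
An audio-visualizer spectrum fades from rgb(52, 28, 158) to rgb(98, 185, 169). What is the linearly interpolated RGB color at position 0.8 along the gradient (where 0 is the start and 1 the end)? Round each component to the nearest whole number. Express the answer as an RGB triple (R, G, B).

(89, 154, 167)

R = 52 + 0.8 × (98 − 52) = 52 + 0.8 × 46 = 88.8 → 89
G = 28 + 0.8 × (185 − 28) = 28 + 0.8 × 157 = 153.6 → 154
B = 158 + 0.8 × (169 − 158) = 158 + 0.8 × 11 = 166.8 → 167
So the blended color is (89, 154, 167), about #599aa7.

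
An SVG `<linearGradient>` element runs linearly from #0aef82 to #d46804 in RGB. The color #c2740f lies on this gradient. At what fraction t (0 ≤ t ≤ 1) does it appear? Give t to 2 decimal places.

0.91

Invert the lerp on the R channel (largest span, 202): t = (194 − 10) / (212 − 10) = 184/202 = 0.91089.
Check on G: (116 − 239)/(104 − 239) = 0.9111 ✓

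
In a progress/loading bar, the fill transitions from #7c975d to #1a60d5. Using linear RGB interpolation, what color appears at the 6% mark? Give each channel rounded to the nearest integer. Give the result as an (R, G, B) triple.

#7c975d → (124, 151, 93); #1a60d5 → (26, 96, 213).
6% corresponds to t = 0.06.
R = 124 + 0.06 × (26 − 124) = 124 + 0.06 × -98 = 118.12 → 118
G = 151 + 0.06 × (96 − 151) = 151 + 0.06 × -55 = 147.7 → 148
B = 93 + 0.06 × (213 − 93) = 93 + 0.06 × 120 = 100.2 → 100
So the blended color is (118, 148, 100), about #769464.

(118, 148, 100)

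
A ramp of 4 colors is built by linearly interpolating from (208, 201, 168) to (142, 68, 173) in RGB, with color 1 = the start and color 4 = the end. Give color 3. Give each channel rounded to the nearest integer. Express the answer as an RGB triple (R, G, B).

(164, 112, 171)

With 4 swatches and endpoints inclusive, swatch 3 sits at t = (3 − 1)/(4 − 1) = 2/3 ≈ 0.6667.
R = 208 + 0.6667 × (142 − 208) = 163.998 → 164
G = 201 + 0.6667 × (68 − 201) = 112.329 → 112
B = 168 + 0.6667 × (173 − 168) = 171.333 → 171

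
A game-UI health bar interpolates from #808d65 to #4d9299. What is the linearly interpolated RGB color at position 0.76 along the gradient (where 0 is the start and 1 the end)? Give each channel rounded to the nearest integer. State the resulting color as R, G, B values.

#808d65 → (128, 141, 101); #4d9299 → (77, 146, 153).
R = 128 + 0.76 × (77 − 128) = 128 + 0.76 × -51 = 89.24 → 89
G = 141 + 0.76 × (146 − 141) = 141 + 0.76 × 5 = 144.8 → 145
B = 101 + 0.76 × (153 − 101) = 101 + 0.76 × 52 = 140.52 → 141

(89, 145, 141)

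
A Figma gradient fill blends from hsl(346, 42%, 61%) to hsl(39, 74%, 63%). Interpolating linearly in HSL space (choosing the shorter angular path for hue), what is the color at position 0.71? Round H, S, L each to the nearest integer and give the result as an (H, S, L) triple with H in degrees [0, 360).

(24, 65, 62)

Hue: 39 − 346 = -307°, but |-307| > 180 so the shorter arc goes the other way: Δh = -307 + 360 = 53°.
H = 346 + 0.71 × (53) = 383.63 → 384 → 384 mod 360 = 24°
S = 42 + 0.71 × (74 − 42) = 64.72 → 65%
L = 61 + 0.71 × (63 − 61) = 62.42 → 62%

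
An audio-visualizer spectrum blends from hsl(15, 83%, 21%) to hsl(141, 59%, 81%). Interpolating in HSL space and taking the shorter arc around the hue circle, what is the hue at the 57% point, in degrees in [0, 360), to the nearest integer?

87

Hue arc: Δh = 141 − 15 = 126° (|Δh| ≤ 180, already the shorter path).
H = 15 + 0.57 × (126) = 86.82 → 87°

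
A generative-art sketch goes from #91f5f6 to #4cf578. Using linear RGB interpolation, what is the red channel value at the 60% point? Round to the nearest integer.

R₁ = 145 (from #91f5f6), R₂ = 76 (from #4cf578).
R = 145 + 0.6 × (76 − 145) = 103.6 → 104

104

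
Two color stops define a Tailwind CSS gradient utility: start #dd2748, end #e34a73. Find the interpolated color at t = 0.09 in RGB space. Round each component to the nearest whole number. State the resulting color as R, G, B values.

#dd2748 → (221, 39, 72); #e34a73 → (227, 74, 115).
R = 221 + 0.09 × (227 − 221) = 221 + 0.09 × 6 = 221.54 → 222
G = 39 + 0.09 × (74 − 39) = 39 + 0.09 × 35 = 42.15 → 42
B = 72 + 0.09 × (115 − 72) = 72 + 0.09 × 43 = 75.87 → 76
So the blended color is (222, 42, 76), about #de2a4c.

(222, 42, 76)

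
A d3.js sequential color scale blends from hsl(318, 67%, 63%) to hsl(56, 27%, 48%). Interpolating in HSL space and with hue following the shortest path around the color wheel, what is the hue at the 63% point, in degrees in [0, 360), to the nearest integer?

Hue: 56 − 318 = -262°, but |-262| > 180 so the shorter arc goes the other way: Δh = -262 + 360 = 98°.
H = 318 + 0.63 × (98) = 379.74 → 380 → 380 mod 360 = 20°

20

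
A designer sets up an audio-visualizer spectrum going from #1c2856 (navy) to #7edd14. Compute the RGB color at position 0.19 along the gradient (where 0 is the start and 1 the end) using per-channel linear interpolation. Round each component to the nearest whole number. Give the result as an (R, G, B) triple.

(47, 74, 73)

#1c2856 → (28, 40, 86); #7edd14 → (126, 221, 20).
R = 28 + 0.19 × (126 − 28) = 28 + 0.19 × 98 = 46.62 → 47
G = 40 + 0.19 × (221 − 40) = 40 + 0.19 × 181 = 74.39 → 74
B = 86 + 0.19 × (20 − 86) = 86 + 0.19 × -66 = 73.46 → 73
So the blended color is (47, 74, 73), about #2f4a49.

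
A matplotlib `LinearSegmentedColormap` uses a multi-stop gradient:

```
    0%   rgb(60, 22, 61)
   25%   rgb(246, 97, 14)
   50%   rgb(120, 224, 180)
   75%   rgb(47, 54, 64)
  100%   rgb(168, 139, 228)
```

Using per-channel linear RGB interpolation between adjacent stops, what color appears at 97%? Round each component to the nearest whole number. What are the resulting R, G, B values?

(153, 129, 208)

97% lies between the 75% and 100% stops, so the local fraction is t = (97 − 75)/(100 − 75) = 22/25 ≈ 0.88.
R = 47 + 0.88 × (168 − 47) = 153.48 → 153
G = 54 + 0.88 × (139 − 54) = 128.8 → 129
B = 64 + 0.88 × (228 − 64) = 208.32 → 208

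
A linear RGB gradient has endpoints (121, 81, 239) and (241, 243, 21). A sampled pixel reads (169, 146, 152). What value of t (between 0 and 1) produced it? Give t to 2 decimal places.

Invert the lerp on the B channel (largest span, 218): t = (152 − 239) / (21 − 239) = -87/-218 = 0.39908.
Check on R: (169 − 121)/(241 − 121) = 0.4 ✓

0.40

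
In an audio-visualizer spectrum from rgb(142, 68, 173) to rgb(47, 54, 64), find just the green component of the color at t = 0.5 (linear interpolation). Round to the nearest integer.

G = 68 + 0.5 × (54 − 68) = 61 → 61

61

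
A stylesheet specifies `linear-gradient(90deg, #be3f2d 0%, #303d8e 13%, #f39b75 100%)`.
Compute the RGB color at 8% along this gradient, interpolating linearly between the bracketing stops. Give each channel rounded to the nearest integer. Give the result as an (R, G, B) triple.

(103, 62, 105)

8% lies between the 0% and 13% stops, so the local fraction is t = (8 − 0)/(13 − 0) = 8/13 ≈ 0.6154.
#be3f2d → (190, 63, 45); #303d8e → (48, 61, 142).
R = 190 + 0.6154 × (48 − 190) = 102.613 → 103
G = 63 + 0.6154 × (61 − 63) = 61.769 → 62
B = 45 + 0.6154 × (142 − 45) = 104.694 → 105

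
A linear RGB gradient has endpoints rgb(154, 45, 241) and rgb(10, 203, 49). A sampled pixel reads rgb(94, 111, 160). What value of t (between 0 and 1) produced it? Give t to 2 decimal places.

Invert the lerp on the B channel (largest span, 192): t = (160 − 241) / (49 − 241) = -81/-192 = 0.42188.
Check on R: (94 − 154)/(10 − 154) = 0.4167 ✓

0.42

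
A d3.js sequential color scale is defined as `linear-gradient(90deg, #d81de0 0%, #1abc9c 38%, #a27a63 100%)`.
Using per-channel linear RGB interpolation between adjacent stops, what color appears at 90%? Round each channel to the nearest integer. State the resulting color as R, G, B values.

90% lies between the 38% and 100% stops, so the local fraction is t = (90 − 38)/(100 − 38) = 52/62 ≈ 0.8387.
#1abc9c → (26, 188, 156); #a27a63 → (162, 122, 99).
R = 26 + 0.8387 × (162 − 26) = 140.063 → 140
G = 188 + 0.8387 × (122 − 188) = 132.646 → 133
B = 156 + 0.8387 × (99 − 156) = 108.194 → 108

(140, 133, 108)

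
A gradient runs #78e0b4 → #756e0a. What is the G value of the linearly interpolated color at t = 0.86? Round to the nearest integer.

G₁ = 224 (from #78e0b4), G₂ = 110 (from #756e0a).
G = 224 + 0.86 × (110 − 224) = 125.96 → 126

126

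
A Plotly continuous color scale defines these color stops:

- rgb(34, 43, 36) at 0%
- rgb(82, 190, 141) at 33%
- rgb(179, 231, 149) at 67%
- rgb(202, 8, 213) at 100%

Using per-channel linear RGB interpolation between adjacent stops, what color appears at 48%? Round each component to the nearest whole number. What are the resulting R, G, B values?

(125, 208, 145)

48% lies between the 33% and 67% stops, so the local fraction is t = (48 − 33)/(67 − 33) = 15/34 ≈ 0.4412.
R = 82 + 0.4412 × (179 − 82) = 124.796 → 125
G = 190 + 0.4412 × (231 − 190) = 208.089 → 208
B = 141 + 0.4412 × (149 − 141) = 144.53 → 145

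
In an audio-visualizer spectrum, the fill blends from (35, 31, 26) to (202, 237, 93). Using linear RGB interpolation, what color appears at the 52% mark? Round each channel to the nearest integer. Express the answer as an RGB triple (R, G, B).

(122, 138, 61)

52% corresponds to t = 0.52.
R = 35 + 0.52 × (202 − 35) = 35 + 0.52 × 167 = 121.84 → 122
G = 31 + 0.52 × (237 − 31) = 31 + 0.52 × 206 = 138.12 → 138
B = 26 + 0.52 × (93 − 26) = 26 + 0.52 × 67 = 60.84 → 61
So the blended color is (122, 138, 61), about #7a8a3d.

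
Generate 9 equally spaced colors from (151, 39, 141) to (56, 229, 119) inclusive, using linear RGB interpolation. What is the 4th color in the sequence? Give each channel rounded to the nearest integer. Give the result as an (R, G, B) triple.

With 9 swatches and endpoints inclusive, swatch 4 sits at t = (4 − 1)/(9 − 1) = 3/8 ≈ 0.375.
R = 151 + 0.375 × (56 − 151) = 115.375 → 115
G = 39 + 0.375 × (229 − 39) = 110.25 → 110
B = 141 + 0.375 × (119 − 141) = 132.75 → 133

(115, 110, 133)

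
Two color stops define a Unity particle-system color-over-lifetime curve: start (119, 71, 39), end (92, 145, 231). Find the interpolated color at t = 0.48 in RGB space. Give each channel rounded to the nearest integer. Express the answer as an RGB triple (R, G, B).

R = 119 + 0.48 × (92 − 119) = 119 + 0.48 × -27 = 106.04 → 106
G = 71 + 0.48 × (145 − 71) = 71 + 0.48 × 74 = 106.52 → 107
B = 39 + 0.48 × (231 − 39) = 39 + 0.48 × 192 = 131.16 → 131
So the blended color is (106, 107, 131), about #6a6b83.

(106, 107, 131)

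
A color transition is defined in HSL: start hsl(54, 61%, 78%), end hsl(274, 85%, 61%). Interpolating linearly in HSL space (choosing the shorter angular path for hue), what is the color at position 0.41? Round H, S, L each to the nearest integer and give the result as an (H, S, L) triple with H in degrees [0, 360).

Hue: 274 − 54 = 220°, but |220| > 180 so the shorter arc goes the other way: Δh = 220 − 360 = -140°.
H = 54 + 0.41 × (-140) = -3.4 → -3 → -3 mod 360 = 357°
S = 61 + 0.41 × (85 − 61) = 70.84 → 71%
L = 78 + 0.41 × (61 − 78) = 71.03 → 71%

(357, 71, 71)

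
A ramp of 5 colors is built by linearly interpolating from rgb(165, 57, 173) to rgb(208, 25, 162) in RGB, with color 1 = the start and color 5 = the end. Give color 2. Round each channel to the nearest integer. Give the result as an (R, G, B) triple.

With 5 swatches and endpoints inclusive, swatch 2 sits at t = (2 − 1)/(5 − 1) = 1/4 ≈ 0.25.
R = 165 + 0.25 × (208 − 165) = 175.75 → 176
G = 57 + 0.25 × (25 − 57) = 49 → 49
B = 173 + 0.25 × (162 − 173) = 170.25 → 170

(176, 49, 170)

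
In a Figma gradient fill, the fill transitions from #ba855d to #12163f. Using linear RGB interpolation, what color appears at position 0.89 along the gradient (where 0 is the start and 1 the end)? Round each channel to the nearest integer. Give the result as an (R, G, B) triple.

(36, 34, 66)

#ba855d → (186, 133, 93); #12163f → (18, 22, 63).
R = 186 + 0.89 × (18 − 186) = 186 + 0.89 × -168 = 36.48 → 36
G = 133 + 0.89 × (22 − 133) = 133 + 0.89 × -111 = 34.21 → 34
B = 93 + 0.89 × (63 − 93) = 93 + 0.89 × -30 = 66.3 → 66
So the blended color is (36, 34, 66), about #242242.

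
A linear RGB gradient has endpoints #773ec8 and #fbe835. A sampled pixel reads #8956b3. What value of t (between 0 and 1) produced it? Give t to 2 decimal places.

0.14

Invert the lerp on the G channel (largest span, 170): t = (86 − 62) / (232 − 62) = 24/170 = 0.14118.
Check on R: (137 − 119)/(251 − 119) = 0.1364 ✓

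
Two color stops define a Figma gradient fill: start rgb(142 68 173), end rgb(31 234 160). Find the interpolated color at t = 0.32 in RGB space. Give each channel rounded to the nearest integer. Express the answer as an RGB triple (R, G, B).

R = 142 + 0.32 × (31 − 142) = 142 + 0.32 × -111 = 106.48 → 106
G = 68 + 0.32 × (234 − 68) = 68 + 0.32 × 166 = 121.12 → 121
B = 173 + 0.32 × (160 − 173) = 173 + 0.32 × -13 = 168.84 → 169
So the blended color is (106, 121, 169), about #6a79a9.

(106, 121, 169)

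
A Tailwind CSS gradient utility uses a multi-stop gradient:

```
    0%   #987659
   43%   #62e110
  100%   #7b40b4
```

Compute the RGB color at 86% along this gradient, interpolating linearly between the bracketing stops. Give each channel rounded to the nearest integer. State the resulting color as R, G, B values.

86% lies between the 43% and 100% stops, so the local fraction is t = (86 − 43)/(100 − 43) = 43/57 ≈ 0.7544.
#62e110 → (98, 225, 16); #7b40b4 → (123, 64, 180).
R = 98 + 0.7544 × (123 − 98) = 116.86 → 117
G = 225 + 0.7544 × (64 − 225) = 103.542 → 104
B = 16 + 0.7544 × (180 − 16) = 139.722 → 140

(117, 104, 140)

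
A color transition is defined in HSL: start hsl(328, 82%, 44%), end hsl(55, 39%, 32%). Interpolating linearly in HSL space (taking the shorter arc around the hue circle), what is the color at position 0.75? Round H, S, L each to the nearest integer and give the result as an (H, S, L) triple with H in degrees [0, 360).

(33, 50, 35)

Hue: 55 − 328 = -273°, but |-273| > 180 so the shorter arc goes the other way: Δh = -273 + 360 = 87°.
H = 328 + 0.75 × (87) = 393.25 → 393 → 393 mod 360 = 33°
S = 82 + 0.75 × (39 − 82) = 49.75 → 50%
L = 44 + 0.75 × (32 − 44) = 35 → 35%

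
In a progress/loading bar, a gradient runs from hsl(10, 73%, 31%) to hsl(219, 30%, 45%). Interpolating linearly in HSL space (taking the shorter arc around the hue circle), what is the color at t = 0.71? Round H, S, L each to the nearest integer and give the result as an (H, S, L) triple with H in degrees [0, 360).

(263, 42, 41)

Hue: 219 − 10 = 209°, but |209| > 180 so the shorter arc goes the other way: Δh = 209 − 360 = -151°.
H = 10 + 0.71 × (-151) = -97.21 → -97 → -97 mod 360 = 263°
S = 73 + 0.71 × (30 − 73) = 42.47 → 42%
L = 31 + 0.71 × (45 − 31) = 40.94 → 41%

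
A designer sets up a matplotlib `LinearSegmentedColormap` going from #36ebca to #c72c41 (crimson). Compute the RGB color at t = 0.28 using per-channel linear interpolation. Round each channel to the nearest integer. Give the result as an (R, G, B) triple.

(95, 182, 164)

#36ebca → (54, 235, 202); #c72c41 → (199, 44, 65).
R = 54 + 0.28 × (199 − 54) = 54 + 0.28 × 145 = 94.6 → 95
G = 235 + 0.28 × (44 − 235) = 235 + 0.28 × -191 = 181.52 → 182
B = 202 + 0.28 × (65 − 202) = 202 + 0.28 × -137 = 163.64 → 164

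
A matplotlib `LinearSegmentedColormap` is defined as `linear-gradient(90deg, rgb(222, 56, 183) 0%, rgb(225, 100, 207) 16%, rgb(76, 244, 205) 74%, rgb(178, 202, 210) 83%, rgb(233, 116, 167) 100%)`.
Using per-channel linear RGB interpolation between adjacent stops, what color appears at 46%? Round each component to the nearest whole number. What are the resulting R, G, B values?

46% lies between the 16% and 74% stops, so the local fraction is t = (46 − 16)/(74 − 16) = 30/58 ≈ 0.5172.
R = 225 + 0.5172 × (76 − 225) = 147.937 → 148
G = 100 + 0.5172 × (244 − 100) = 174.477 → 174
B = 207 + 0.5172 × (205 − 207) = 205.966 → 206

(148, 174, 206)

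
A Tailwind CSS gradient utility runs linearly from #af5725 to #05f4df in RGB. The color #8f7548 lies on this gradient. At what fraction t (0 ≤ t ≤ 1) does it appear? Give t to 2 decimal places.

0.19

Invert the lerp on the B channel (largest span, 186): t = (72 − 37) / (223 − 37) = 35/186 = 0.18817.
Check on R: (143 − 175)/(5 − 175) = 0.1882 ✓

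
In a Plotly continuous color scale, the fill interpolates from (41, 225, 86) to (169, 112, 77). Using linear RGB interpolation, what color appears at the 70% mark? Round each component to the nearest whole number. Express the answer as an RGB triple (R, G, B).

(131, 146, 80)

70% corresponds to t = 0.7.
R = 41 + 0.7 × (169 − 41) = 41 + 0.7 × 128 = 130.6 → 131
G = 225 + 0.7 × (112 − 225) = 225 + 0.7 × -113 = 145.9 → 146
B = 86 + 0.7 × (77 − 86) = 86 + 0.7 × -9 = 79.7 → 80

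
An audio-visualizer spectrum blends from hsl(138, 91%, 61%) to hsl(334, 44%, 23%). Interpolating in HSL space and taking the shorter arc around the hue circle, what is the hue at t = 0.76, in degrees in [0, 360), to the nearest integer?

Hue: 334 − 138 = 196°, but |196| > 180 so the shorter arc goes the other way: Δh = 196 − 360 = -164°.
H = 138 + 0.76 × (-164) = 13.36 → 13°

13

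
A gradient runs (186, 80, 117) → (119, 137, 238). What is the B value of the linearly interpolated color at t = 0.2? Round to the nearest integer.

B = 117 + 0.2 × (238 − 117) = 141.2 → 141

141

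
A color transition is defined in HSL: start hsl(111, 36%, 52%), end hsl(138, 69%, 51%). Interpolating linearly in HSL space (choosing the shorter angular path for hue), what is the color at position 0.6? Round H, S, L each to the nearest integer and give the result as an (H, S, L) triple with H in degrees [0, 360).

Hue arc: Δh = 138 − 111 = 27° (|Δh| ≤ 180, already the shorter path).
H = 111 + 0.6 × (27) = 127.2 → 127°
S = 36 + 0.6 × (69 − 36) = 55.8 → 56%
L = 52 + 0.6 × (51 − 52) = 51.4 → 51%

(127, 56, 51)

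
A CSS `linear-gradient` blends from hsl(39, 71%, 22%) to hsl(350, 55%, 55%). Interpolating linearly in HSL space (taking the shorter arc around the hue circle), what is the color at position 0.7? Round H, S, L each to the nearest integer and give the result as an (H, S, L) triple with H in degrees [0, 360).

Hue: 350 − 39 = 311°, but |311| > 180 so the shorter arc goes the other way: Δh = 311 − 360 = -49°.
H = 39 + 0.7 × (-49) = 4.7 → 5°
S = 71 + 0.7 × (55 − 71) = 59.8 → 60%
L = 22 + 0.7 × (55 − 22) = 45.1 → 45%

(5, 60, 45)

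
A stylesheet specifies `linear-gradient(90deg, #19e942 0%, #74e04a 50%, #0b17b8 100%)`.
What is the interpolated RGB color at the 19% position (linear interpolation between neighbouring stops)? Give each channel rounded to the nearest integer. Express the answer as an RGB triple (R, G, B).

(60, 230, 69)

19% lies between the 0% and 50% stops, so the local fraction is t = (19 − 0)/(50 − 0) = 19/50 ≈ 0.38.
#19e942 → (25, 233, 66); #74e04a → (116, 224, 74).
R = 25 + 0.38 × (116 − 25) = 59.58 → 60
G = 233 + 0.38 × (224 − 233) = 229.58 → 230
B = 66 + 0.38 × (74 − 66) = 69.04 → 69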